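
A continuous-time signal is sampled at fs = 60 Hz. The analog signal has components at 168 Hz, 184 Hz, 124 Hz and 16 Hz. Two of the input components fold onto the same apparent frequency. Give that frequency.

4 Hz

fs/2 = 30 Hz.
168 Hz mod fs = 48 Hz.
48 Hz > fs/2 = 30 Hz, folds to fs − 48 Hz = 12 Hz.
184 Hz mod fs = 4 Hz.
4 Hz ≤ fs/2 = 30 Hz, appears at 4 Hz.
124 Hz mod fs = 4 Hz.
4 Hz ≤ fs/2 = 30 Hz, appears at 4 Hz.
16 Hz ≤ fs/2 = 30 Hz, passes unchanged.
124 Hz and 184 Hz both map to 4 Hz.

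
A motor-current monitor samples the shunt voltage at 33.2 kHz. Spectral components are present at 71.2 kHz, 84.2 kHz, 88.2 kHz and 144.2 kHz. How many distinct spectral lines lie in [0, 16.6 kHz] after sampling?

3

fs/2 = 16.6 kHz.
71.2 kHz mod fs = 4.8 kHz.
4.8 kHz ≤ fs/2 = 16.6 kHz, appears at 4.8 kHz.
84.2 kHz mod fs = 17.8 kHz.
17.8 kHz > fs/2 = 16.6 kHz, folds to fs − 17.8 kHz = 15.4 kHz.
88.2 kHz mod fs = 21.8 kHz.
21.8 kHz > fs/2 = 16.6 kHz, folds to fs − 21.8 kHz = 11.4 kHz.
144.2 kHz mod fs = 11.4 kHz.
11.4 kHz ≤ fs/2 = 16.6 kHz, appears at 11.4 kHz.
Distinct values: {4.8 kHz, 11.4 kHz, 15.4 kHz} → 3.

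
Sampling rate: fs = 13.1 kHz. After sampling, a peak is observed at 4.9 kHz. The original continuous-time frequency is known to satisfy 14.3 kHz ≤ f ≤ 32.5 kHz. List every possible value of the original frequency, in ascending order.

Frequencies that alias to 4.9 kHz are k·fs ± 4.9 kHz for integer k ≥ 0.
k=0: 4.9 kHz.
k=1: 8.2 kHz, 18 kHz.
k=2: 21.3 kHz, 31.1 kHz.
k=3: 34.4 kHz, 44.2 kHz.
Within [14.3 kHz, 32.5 kHz]: 18 kHz, 21.3 kHz, 31.1 kHz.

18 kHz, 21.3 kHz, 31.1 kHz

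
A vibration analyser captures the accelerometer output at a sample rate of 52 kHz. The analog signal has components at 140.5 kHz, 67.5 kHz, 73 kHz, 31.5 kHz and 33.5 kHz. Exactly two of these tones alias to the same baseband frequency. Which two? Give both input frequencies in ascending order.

fs/2 = 26 kHz.
140.5 kHz mod fs = 36.5 kHz.
36.5 kHz > fs/2 = 26 kHz, folds to fs − 36.5 kHz = 15.5 kHz.
67.5 kHz mod fs = 15.5 kHz.
15.5 kHz ≤ fs/2 = 26 kHz, appears at 15.5 kHz.
73 kHz mod fs = 21 kHz.
21 kHz ≤ fs/2 = 26 kHz, appears at 21 kHz.
31.5 kHz > fs/2 = 26 kHz, folds to fs − 31.5 kHz = 20.5 kHz.
33.5 kHz > fs/2 = 26 kHz, folds to fs − 33.5 kHz = 18.5 kHz.
67.5 kHz and 140.5 kHz both map to 15.5 kHz.

67.5 kHz, 140.5 kHz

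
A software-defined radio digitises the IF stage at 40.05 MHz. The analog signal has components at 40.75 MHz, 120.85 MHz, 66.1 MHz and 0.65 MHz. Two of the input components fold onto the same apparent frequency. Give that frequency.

0.7 MHz

fs/2 = 20.025 MHz.
40.75 MHz mod fs = 0.7 MHz.
0.7 MHz ≤ fs/2 = 20.025 MHz, appears at 0.7 MHz.
120.85 MHz mod fs = 0.7 MHz.
0.7 MHz ≤ fs/2 = 20.025 MHz, appears at 0.7 MHz.
66.1 MHz mod fs = 26.05 MHz.
26.05 MHz > fs/2 = 20.025 MHz, folds to fs − 26.05 MHz = 14 MHz.
0.65 MHz ≤ fs/2 = 20.025 MHz, passes unchanged.
40.75 MHz and 120.85 MHz both map to 0.7 MHz.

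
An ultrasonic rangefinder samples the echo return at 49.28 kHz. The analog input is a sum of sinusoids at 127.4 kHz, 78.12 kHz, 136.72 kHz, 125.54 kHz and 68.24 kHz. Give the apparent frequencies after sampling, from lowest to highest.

fs/2 = 24.64 kHz.
127.4 kHz mod fs = 28.84 kHz.
28.84 kHz > fs/2 = 24.64 kHz, folds to fs − 28.84 kHz = 20.44 kHz.
78.12 kHz mod fs = 28.84 kHz.
28.84 kHz > fs/2 = 24.64 kHz, folds to fs − 28.84 kHz = 20.44 kHz.
136.72 kHz mod fs = 38.16 kHz.
38.16 kHz > fs/2 = 24.64 kHz, folds to fs − 38.16 kHz = 11.12 kHz.
125.54 kHz mod fs = 26.98 kHz.
26.98 kHz > fs/2 = 24.64 kHz, folds to fs − 26.98 kHz = 22.3 kHz.
68.24 kHz mod fs = 18.96 kHz.
18.96 kHz ≤ fs/2 = 24.64 kHz, appears at 18.96 kHz.
Distinct values: {11.12 kHz, 18.96 kHz, 20.44 kHz, 22.3 kHz}.

11.12 kHz, 18.96 kHz, 20.44 kHz, 22.3 kHz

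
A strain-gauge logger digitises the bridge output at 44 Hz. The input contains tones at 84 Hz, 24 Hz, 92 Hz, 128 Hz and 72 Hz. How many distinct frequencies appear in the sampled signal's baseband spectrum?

3

fs/2 = 22 Hz.
84 Hz mod fs = 40 Hz.
40 Hz > fs/2 = 22 Hz, folds to fs − 40 Hz = 4 Hz.
24 Hz > fs/2 = 22 Hz, folds to fs − 24 Hz = 20 Hz.
92 Hz mod fs = 4 Hz.
4 Hz ≤ fs/2 = 22 Hz, appears at 4 Hz.
128 Hz mod fs = 40 Hz.
40 Hz > fs/2 = 22 Hz, folds to fs − 40 Hz = 4 Hz.
72 Hz mod fs = 28 Hz.
28 Hz > fs/2 = 22 Hz, folds to fs − 28 Hz = 16 Hz.
Distinct values: {4 Hz, 16 Hz, 20 Hz} → 3.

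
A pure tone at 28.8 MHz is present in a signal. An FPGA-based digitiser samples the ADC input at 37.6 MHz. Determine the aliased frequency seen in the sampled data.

8.8 MHz

28.8 MHz > fs/2 = 18.8 MHz, folds to fs − 28.8 MHz = 8.8 MHz.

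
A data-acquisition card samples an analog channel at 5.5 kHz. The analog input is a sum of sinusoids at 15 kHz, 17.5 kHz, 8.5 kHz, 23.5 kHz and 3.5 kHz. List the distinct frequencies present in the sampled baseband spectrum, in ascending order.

1 kHz, 1.5 kHz, 2 kHz, 2.5 kHz

fs/2 = 2.75 kHz.
15 kHz mod fs = 4 kHz.
4 kHz > fs/2 = 2.75 kHz, folds to fs − 4 kHz = 1.5 kHz.
17.5 kHz mod fs = 1 kHz.
1 kHz ≤ fs/2 = 2.75 kHz, appears at 1 kHz.
8.5 kHz mod fs = 3 kHz.
3 kHz > fs/2 = 2.75 kHz, folds to fs − 3 kHz = 2.5 kHz.
23.5 kHz mod fs = 1.5 kHz.
1.5 kHz ≤ fs/2 = 2.75 kHz, appears at 1.5 kHz.
3.5 kHz > fs/2 = 2.75 kHz, folds to fs − 3.5 kHz = 2 kHz.
Distinct values: {1 kHz, 1.5 kHz, 2 kHz, 2.5 kHz}.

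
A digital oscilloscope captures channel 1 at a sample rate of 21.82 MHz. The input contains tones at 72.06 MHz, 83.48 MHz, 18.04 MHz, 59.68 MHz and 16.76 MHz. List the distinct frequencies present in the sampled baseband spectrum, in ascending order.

fs/2 = 10.91 MHz.
72.06 MHz mod fs = 6.6 MHz.
6.6 MHz ≤ fs/2 = 10.91 MHz, appears at 6.6 MHz.
83.48 MHz mod fs = 18.02 MHz.
18.02 MHz > fs/2 = 10.91 MHz, folds to fs − 18.02 MHz = 3.8 MHz.
18.04 MHz > fs/2 = 10.91 MHz, folds to fs − 18.04 MHz = 3.78 MHz.
59.68 MHz mod fs = 16.04 MHz.
16.04 MHz > fs/2 = 10.91 MHz, folds to fs − 16.04 MHz = 5.78 MHz.
16.76 MHz > fs/2 = 10.91 MHz, folds to fs − 16.76 MHz = 5.06 MHz.
Distinct values: {3.78 MHz, 3.8 MHz, 5.06 MHz, 5.78 MHz, 6.6 MHz}.

3.78 MHz, 3.8 MHz, 5.06 MHz, 5.78 MHz, 6.6 MHz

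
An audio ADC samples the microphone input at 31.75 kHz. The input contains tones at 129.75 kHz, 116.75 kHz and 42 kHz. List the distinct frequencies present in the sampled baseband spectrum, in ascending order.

2.75 kHz, 10.25 kHz

fs/2 = 15.875 kHz.
129.75 kHz mod fs = 2.75 kHz.
2.75 kHz ≤ fs/2 = 15.875 kHz, appears at 2.75 kHz.
116.75 kHz mod fs = 21.5 kHz.
21.5 kHz > fs/2 = 15.875 kHz, folds to fs − 21.5 kHz = 10.25 kHz.
42 kHz mod fs = 10.25 kHz.
10.25 kHz ≤ fs/2 = 15.875 kHz, appears at 10.25 kHz.
Distinct values: {2.75 kHz, 10.25 kHz}.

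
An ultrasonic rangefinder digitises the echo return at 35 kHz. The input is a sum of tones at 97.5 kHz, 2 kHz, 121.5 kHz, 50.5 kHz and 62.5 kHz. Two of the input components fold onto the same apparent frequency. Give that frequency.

fs/2 = 17.5 kHz.
97.5 kHz mod fs = 27.5 kHz.
27.5 kHz > fs/2 = 17.5 kHz, folds to fs − 27.5 kHz = 7.5 kHz.
2 kHz ≤ fs/2 = 17.5 kHz, passes unchanged.
121.5 kHz mod fs = 16.5 kHz.
16.5 kHz ≤ fs/2 = 17.5 kHz, appears at 16.5 kHz.
50.5 kHz mod fs = 15.5 kHz.
15.5 kHz ≤ fs/2 = 17.5 kHz, appears at 15.5 kHz.
62.5 kHz mod fs = 27.5 kHz.
27.5 kHz > fs/2 = 17.5 kHz, folds to fs − 27.5 kHz = 7.5 kHz.
62.5 kHz and 97.5 kHz both map to 7.5 kHz.

7.5 kHz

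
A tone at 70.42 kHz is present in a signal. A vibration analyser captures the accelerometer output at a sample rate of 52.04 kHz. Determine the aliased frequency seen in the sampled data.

70.42 kHz mod fs = 18.38 kHz.
18.38 kHz ≤ fs/2 = 26.02 kHz, appears at 18.38 kHz.

18.38 kHz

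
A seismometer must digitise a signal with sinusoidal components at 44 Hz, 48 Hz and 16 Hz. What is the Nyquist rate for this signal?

Highest-frequency component: 48 Hz.
Nyquist rate = 2 × 48 Hz = 96 Hz.

96 Hz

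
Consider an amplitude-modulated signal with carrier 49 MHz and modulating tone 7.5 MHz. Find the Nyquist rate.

113 MHz

AM sidebands sit at fc ± fm = 41.5 MHz and 56.5 MHz.
Highest-frequency component: 56.5 MHz.
Nyquist rate = 2 × 56.5 MHz = 113 MHz.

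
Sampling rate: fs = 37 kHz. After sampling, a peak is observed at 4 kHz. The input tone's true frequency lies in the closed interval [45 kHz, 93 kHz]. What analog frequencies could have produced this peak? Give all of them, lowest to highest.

Frequencies that alias to 4 kHz are k·fs ± 4 kHz for integer k ≥ 0.
k=0: 4 kHz.
k=1: 33 kHz, 41 kHz.
k=2: 70 kHz, 78 kHz.
k=3: 107 kHz, 115 kHz.
Within [45 kHz, 93 kHz]: 70 kHz, 78 kHz.

70 kHz, 78 kHz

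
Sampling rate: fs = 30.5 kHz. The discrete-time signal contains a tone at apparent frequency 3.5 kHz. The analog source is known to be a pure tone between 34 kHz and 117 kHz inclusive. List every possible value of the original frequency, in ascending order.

34 kHz, 57.5 kHz, 64.5 kHz, 88 kHz, 95 kHz

Frequencies that alias to 3.5 kHz are k·fs ± 3.5 kHz for integer k ≥ 0.
k=0: 3.5 kHz.
k=1: 27 kHz, 34 kHz.
k=2: 57.5 kHz, 64.5 kHz.
k=3: 88 kHz, 95 kHz.
k=4: 118.5 kHz, 125.5 kHz.
Within [34 kHz, 117 kHz]: 34 kHz, 57.5 kHz, 64.5 kHz, 88 kHz, 95 kHz.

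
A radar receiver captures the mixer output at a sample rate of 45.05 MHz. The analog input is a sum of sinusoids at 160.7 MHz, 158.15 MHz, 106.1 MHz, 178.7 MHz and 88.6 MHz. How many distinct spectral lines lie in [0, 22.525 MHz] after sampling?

fs/2 = 22.525 MHz.
160.7 MHz mod fs = 25.55 MHz.
25.55 MHz > fs/2 = 22.525 MHz, folds to fs − 25.55 MHz = 19.5 MHz.
158.15 MHz mod fs = 23 MHz.
23 MHz > fs/2 = 22.525 MHz, folds to fs − 23 MHz = 22.05 MHz.
106.1 MHz mod fs = 16 MHz.
16 MHz ≤ fs/2 = 22.525 MHz, appears at 16 MHz.
178.7 MHz mod fs = 43.55 MHz.
43.55 MHz > fs/2 = 22.525 MHz, folds to fs − 43.55 MHz = 1.5 MHz.
88.6 MHz mod fs = 43.55 MHz.
43.55 MHz > fs/2 = 22.525 MHz, folds to fs − 43.55 MHz = 1.5 MHz.
Distinct values: {1.5 MHz, 16 MHz, 19.5 MHz, 22.05 MHz} → 4.

4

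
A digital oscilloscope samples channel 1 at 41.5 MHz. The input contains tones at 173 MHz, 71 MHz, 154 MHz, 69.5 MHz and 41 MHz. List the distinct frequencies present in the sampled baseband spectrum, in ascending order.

0.5 MHz, 7 MHz, 12 MHz, 13.5 MHz

fs/2 = 20.75 MHz.
173 MHz mod fs = 7 MHz.
7 MHz ≤ fs/2 = 20.75 MHz, appears at 7 MHz.
71 MHz mod fs = 29.5 MHz.
29.5 MHz > fs/2 = 20.75 MHz, folds to fs − 29.5 MHz = 12 MHz.
154 MHz mod fs = 29.5 MHz.
29.5 MHz > fs/2 = 20.75 MHz, folds to fs − 29.5 MHz = 12 MHz.
69.5 MHz mod fs = 28 MHz.
28 MHz > fs/2 = 20.75 MHz, folds to fs − 28 MHz = 13.5 MHz.
41 MHz > fs/2 = 20.75 MHz, folds to fs − 41 MHz = 0.5 MHz.
Distinct values: {0.5 MHz, 7 MHz, 12 MHz, 13.5 MHz}.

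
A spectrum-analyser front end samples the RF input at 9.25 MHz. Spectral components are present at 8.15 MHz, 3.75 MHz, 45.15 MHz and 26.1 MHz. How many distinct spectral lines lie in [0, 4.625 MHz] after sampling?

fs/2 = 4.625 MHz.
8.15 MHz > fs/2 = 4.625 MHz, folds to fs − 8.15 MHz = 1.1 MHz.
3.75 MHz ≤ fs/2 = 4.625 MHz, passes unchanged.
45.15 MHz mod fs = 8.15 MHz.
8.15 MHz > fs/2 = 4.625 MHz, folds to fs − 8.15 MHz = 1.1 MHz.
26.1 MHz mod fs = 7.6 MHz.
7.6 MHz > fs/2 = 4.625 MHz, folds to fs − 7.6 MHz = 1.65 MHz.
Distinct values: {1.1 MHz, 1.65 MHz, 3.75 MHz} → 3.

3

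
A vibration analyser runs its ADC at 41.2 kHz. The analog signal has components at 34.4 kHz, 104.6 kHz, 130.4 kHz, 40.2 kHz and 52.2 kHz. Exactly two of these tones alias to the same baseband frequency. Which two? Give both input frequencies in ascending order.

34.4 kHz, 130.4 kHz

fs/2 = 20.6 kHz.
34.4 kHz > fs/2 = 20.6 kHz, folds to fs − 34.4 kHz = 6.8 kHz.
104.6 kHz mod fs = 22.2 kHz.
22.2 kHz > fs/2 = 20.6 kHz, folds to fs − 22.2 kHz = 19 kHz.
130.4 kHz mod fs = 6.8 kHz.
6.8 kHz ≤ fs/2 = 20.6 kHz, appears at 6.8 kHz.
40.2 kHz > fs/2 = 20.6 kHz, folds to fs − 40.2 kHz = 1 kHz.
52.2 kHz mod fs = 11 kHz.
11 kHz ≤ fs/2 = 20.6 kHz, appears at 11 kHz.
34.4 kHz and 130.4 kHz both map to 6.8 kHz.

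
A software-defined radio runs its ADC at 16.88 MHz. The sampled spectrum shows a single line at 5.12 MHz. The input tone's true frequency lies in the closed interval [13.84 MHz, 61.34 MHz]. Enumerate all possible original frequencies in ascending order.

22 MHz, 28.64 MHz, 38.88 MHz, 45.52 MHz, 55.76 MHz

Frequencies that alias to 5.12 MHz are k·fs ± 5.12 MHz for integer k ≥ 0.
k=0: 5.12 MHz.
k=1: 11.76 MHz, 22 MHz.
k=2: 28.64 MHz, 38.88 MHz.
k=3: 45.52 MHz, 55.76 MHz.
k=4: 62.4 MHz, 72.64 MHz.
Within [13.84 MHz, 61.34 MHz]: 22 MHz, 28.64 MHz, 38.88 MHz, 45.52 MHz, 55.76 MHz.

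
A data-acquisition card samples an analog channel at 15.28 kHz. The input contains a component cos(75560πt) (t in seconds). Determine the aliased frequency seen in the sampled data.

7.22 kHz

ω = 75560π rad/s → f = ω/(2π) = 37780 Hz = 37.78 kHz.
37.78 kHz mod fs = 7.22 kHz.
7.22 kHz ≤ fs/2 = 7.64 kHz, appears at 7.22 kHz.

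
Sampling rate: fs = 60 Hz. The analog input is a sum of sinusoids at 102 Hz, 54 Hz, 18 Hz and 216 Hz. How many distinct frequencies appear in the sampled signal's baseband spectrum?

3

fs/2 = 30 Hz.
102 Hz mod fs = 42 Hz.
42 Hz > fs/2 = 30 Hz, folds to fs − 42 Hz = 18 Hz.
54 Hz > fs/2 = 30 Hz, folds to fs − 54 Hz = 6 Hz.
18 Hz ≤ fs/2 = 30 Hz, passes unchanged.
216 Hz mod fs = 36 Hz.
36 Hz > fs/2 = 30 Hz, folds to fs − 36 Hz = 24 Hz.
Distinct values: {6 Hz, 18 Hz, 24 Hz} → 3.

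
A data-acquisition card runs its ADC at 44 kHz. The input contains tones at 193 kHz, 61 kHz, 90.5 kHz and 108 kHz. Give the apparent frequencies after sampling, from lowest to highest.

fs/2 = 22 kHz.
193 kHz mod fs = 17 kHz.
17 kHz ≤ fs/2 = 22 kHz, appears at 17 kHz.
61 kHz mod fs = 17 kHz.
17 kHz ≤ fs/2 = 22 kHz, appears at 17 kHz.
90.5 kHz mod fs = 2.5 kHz.
2.5 kHz ≤ fs/2 = 22 kHz, appears at 2.5 kHz.
108 kHz mod fs = 20 kHz.
20 kHz ≤ fs/2 = 22 kHz, appears at 20 kHz.
Distinct values: {2.5 kHz, 17 kHz, 20 kHz}.

2.5 kHz, 17 kHz, 20 kHz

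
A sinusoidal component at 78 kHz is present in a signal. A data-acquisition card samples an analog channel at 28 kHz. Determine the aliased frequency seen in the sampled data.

6 kHz

78 kHz mod fs = 22 kHz.
22 kHz > fs/2 = 14 kHz, folds to fs − 22 kHz = 6 kHz.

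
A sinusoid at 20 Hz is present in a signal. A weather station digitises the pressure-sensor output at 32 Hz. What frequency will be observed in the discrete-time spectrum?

12 Hz

20 Hz > fs/2 = 16 Hz, folds to fs − 20 Hz = 12 Hz.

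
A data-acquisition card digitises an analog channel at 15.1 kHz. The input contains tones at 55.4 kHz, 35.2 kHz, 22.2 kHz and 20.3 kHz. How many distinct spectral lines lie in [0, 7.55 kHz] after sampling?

3

fs/2 = 7.55 kHz.
55.4 kHz mod fs = 10.1 kHz.
10.1 kHz > fs/2 = 7.55 kHz, folds to fs − 10.1 kHz = 5 kHz.
35.2 kHz mod fs = 5 kHz.
5 kHz ≤ fs/2 = 7.55 kHz, appears at 5 kHz.
22.2 kHz mod fs = 7.1 kHz.
7.1 kHz ≤ fs/2 = 7.55 kHz, appears at 7.1 kHz.
20.3 kHz mod fs = 5.2 kHz.
5.2 kHz ≤ fs/2 = 7.55 kHz, appears at 5.2 kHz.
Distinct values: {5 kHz, 5.2 kHz, 7.1 kHz} → 3.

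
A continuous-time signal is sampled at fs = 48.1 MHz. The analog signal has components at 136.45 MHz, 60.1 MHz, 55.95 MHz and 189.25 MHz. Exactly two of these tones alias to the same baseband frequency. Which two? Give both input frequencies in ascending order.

55.95 MHz, 136.45 MHz

fs/2 = 24.05 MHz.
136.45 MHz mod fs = 40.25 MHz.
40.25 MHz > fs/2 = 24.05 MHz, folds to fs − 40.25 MHz = 7.85 MHz.
60.1 MHz mod fs = 12 MHz.
12 MHz ≤ fs/2 = 24.05 MHz, appears at 12 MHz.
55.95 MHz mod fs = 7.85 MHz.
7.85 MHz ≤ fs/2 = 24.05 MHz, appears at 7.85 MHz.
189.25 MHz mod fs = 44.95 MHz.
44.95 MHz > fs/2 = 24.05 MHz, folds to fs − 44.95 MHz = 3.15 MHz.
55.95 MHz and 136.45 MHz both map to 7.85 MHz.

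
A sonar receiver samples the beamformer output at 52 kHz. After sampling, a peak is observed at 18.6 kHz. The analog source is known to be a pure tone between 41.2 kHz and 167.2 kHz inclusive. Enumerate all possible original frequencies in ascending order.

70.6 kHz, 85.4 kHz, 122.6 kHz, 137.4 kHz

Frequencies that alias to 18.6 kHz are k·fs ± 18.6 kHz for integer k ≥ 0.
k=0: 18.6 kHz.
k=1: 33.4 kHz, 70.6 kHz.
k=2: 85.4 kHz, 122.6 kHz.
k=3: 137.4 kHz, 174.6 kHz.
k=4: 189.4 kHz, 226.6 kHz.
Within [41.2 kHz, 167.2 kHz]: 70.6 kHz, 85.4 kHz, 122.6 kHz, 137.4 kHz.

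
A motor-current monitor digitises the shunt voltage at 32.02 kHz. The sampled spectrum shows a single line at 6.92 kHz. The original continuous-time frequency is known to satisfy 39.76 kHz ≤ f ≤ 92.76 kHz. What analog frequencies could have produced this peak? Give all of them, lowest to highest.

Frequencies that alias to 6.92 kHz are k·fs ± 6.92 kHz for integer k ≥ 0.
k=0: 6.92 kHz.
k=1: 25.1 kHz, 38.94 kHz.
k=2: 57.12 kHz, 70.96 kHz.
k=3: 89.14 kHz, 102.98 kHz.
k=4: 121.16 kHz, 135 kHz.
Within [39.76 kHz, 92.76 kHz]: 57.12 kHz, 70.96 kHz, 89.14 kHz.

57.12 kHz, 70.96 kHz, 89.14 kHz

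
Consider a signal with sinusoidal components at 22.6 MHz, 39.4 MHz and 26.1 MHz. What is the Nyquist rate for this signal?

Highest-frequency component: 39.4 MHz.
Nyquist rate = 2 × 39.4 MHz = 78.8 MHz.

78.8 MHz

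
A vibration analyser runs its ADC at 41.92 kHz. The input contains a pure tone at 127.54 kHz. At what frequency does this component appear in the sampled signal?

127.54 kHz mod fs = 1.78 kHz.
1.78 kHz ≤ fs/2 = 20.96 kHz, appears at 1.78 kHz.

1.78 kHz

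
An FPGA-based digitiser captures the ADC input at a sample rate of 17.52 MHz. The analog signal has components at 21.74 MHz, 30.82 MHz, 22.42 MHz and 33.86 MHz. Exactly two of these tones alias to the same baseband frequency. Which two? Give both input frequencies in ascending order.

21.74 MHz, 30.82 MHz

fs/2 = 8.76 MHz.
21.74 MHz mod fs = 4.22 MHz.
4.22 MHz ≤ fs/2 = 8.76 MHz, appears at 4.22 MHz.
30.82 MHz mod fs = 13.3 MHz.
13.3 MHz > fs/2 = 8.76 MHz, folds to fs − 13.3 MHz = 4.22 MHz.
22.42 MHz mod fs = 4.9 MHz.
4.9 MHz ≤ fs/2 = 8.76 MHz, appears at 4.9 MHz.
33.86 MHz mod fs = 16.34 MHz.
16.34 MHz > fs/2 = 8.76 MHz, folds to fs − 16.34 MHz = 1.18 MHz.
21.74 MHz and 30.82 MHz both map to 4.22 MHz.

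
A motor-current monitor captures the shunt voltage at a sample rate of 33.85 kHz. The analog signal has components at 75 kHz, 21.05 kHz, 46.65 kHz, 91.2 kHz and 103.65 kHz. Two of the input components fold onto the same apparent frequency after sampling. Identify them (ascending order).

fs/2 = 16.925 kHz.
75 kHz mod fs = 7.3 kHz.
7.3 kHz ≤ fs/2 = 16.925 kHz, appears at 7.3 kHz.
21.05 kHz > fs/2 = 16.925 kHz, folds to fs − 21.05 kHz = 12.8 kHz.
46.65 kHz mod fs = 12.8 kHz.
12.8 kHz ≤ fs/2 = 16.925 kHz, appears at 12.8 kHz.
91.2 kHz mod fs = 23.5 kHz.
23.5 kHz > fs/2 = 16.925 kHz, folds to fs − 23.5 kHz = 10.35 kHz.
103.65 kHz mod fs = 2.1 kHz.
2.1 kHz ≤ fs/2 = 16.925 kHz, appears at 2.1 kHz.
21.05 kHz and 46.65 kHz both map to 12.8 kHz.

21.05 kHz, 46.65 kHz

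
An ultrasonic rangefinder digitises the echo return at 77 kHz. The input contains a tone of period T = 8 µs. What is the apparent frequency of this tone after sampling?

T = 8 µs → f = 1/T = 125 kHz.
125 kHz mod fs = 48 kHz.
48 kHz > fs/2 = 38.5 kHz, folds to fs − 48 kHz = 29 kHz.

29 kHz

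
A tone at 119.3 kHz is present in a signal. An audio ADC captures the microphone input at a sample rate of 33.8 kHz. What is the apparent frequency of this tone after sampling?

119.3 kHz mod fs = 17.9 kHz.
17.9 kHz > fs/2 = 16.9 kHz, folds to fs − 17.9 kHz = 15.9 kHz.

15.9 kHz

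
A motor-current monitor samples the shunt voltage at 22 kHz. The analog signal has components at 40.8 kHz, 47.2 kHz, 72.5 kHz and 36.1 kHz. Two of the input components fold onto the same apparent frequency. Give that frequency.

fs/2 = 11 kHz.
40.8 kHz mod fs = 18.8 kHz.
18.8 kHz > fs/2 = 11 kHz, folds to fs − 18.8 kHz = 3.2 kHz.
47.2 kHz mod fs = 3.2 kHz.
3.2 kHz ≤ fs/2 = 11 kHz, appears at 3.2 kHz.
72.5 kHz mod fs = 6.5 kHz.
6.5 kHz ≤ fs/2 = 11 kHz, appears at 6.5 kHz.
36.1 kHz mod fs = 14.1 kHz.
14.1 kHz > fs/2 = 11 kHz, folds to fs − 14.1 kHz = 7.9 kHz.
40.8 kHz and 47.2 kHz both map to 3.2 kHz.

3.2 kHz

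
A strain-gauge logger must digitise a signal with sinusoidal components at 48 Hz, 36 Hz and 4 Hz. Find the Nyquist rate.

96 Hz

Highest-frequency component: 48 Hz.
Nyquist rate = 2 × 48 Hz = 96 Hz.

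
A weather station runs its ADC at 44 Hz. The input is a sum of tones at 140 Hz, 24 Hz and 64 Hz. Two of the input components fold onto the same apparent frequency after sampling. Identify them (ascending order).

fs/2 = 22 Hz.
140 Hz mod fs = 8 Hz.
8 Hz ≤ fs/2 = 22 Hz, appears at 8 Hz.
24 Hz > fs/2 = 22 Hz, folds to fs − 24 Hz = 20 Hz.
64 Hz mod fs = 20 Hz.
20 Hz ≤ fs/2 = 22 Hz, appears at 20 Hz.
24 Hz and 64 Hz both map to 20 Hz.

24 Hz, 64 Hz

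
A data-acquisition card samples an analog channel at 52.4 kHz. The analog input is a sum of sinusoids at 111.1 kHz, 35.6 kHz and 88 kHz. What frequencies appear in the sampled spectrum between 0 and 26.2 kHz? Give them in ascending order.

fs/2 = 26.2 kHz.
111.1 kHz mod fs = 6.3 kHz.
6.3 kHz ≤ fs/2 = 26.2 kHz, appears at 6.3 kHz.
35.6 kHz > fs/2 = 26.2 kHz, folds to fs − 35.6 kHz = 16.8 kHz.
88 kHz mod fs = 35.6 kHz.
35.6 kHz > fs/2 = 26.2 kHz, folds to fs − 35.6 kHz = 16.8 kHz.
Distinct values: {6.3 kHz, 16.8 kHz}.

6.3 kHz, 16.8 kHz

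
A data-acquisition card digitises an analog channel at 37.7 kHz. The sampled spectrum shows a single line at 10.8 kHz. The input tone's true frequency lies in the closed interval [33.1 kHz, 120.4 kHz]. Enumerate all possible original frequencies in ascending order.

48.5 kHz, 64.6 kHz, 86.2 kHz, 102.3 kHz

Frequencies that alias to 10.8 kHz are k·fs ± 10.8 kHz for integer k ≥ 0.
k=0: 10.8 kHz.
k=1: 26.9 kHz, 48.5 kHz.
k=2: 64.6 kHz, 86.2 kHz.
k=3: 102.3 kHz, 123.9 kHz.
k=4: 140 kHz, 161.6 kHz.
Within [33.1 kHz, 120.4 kHz]: 48.5 kHz, 64.6 kHz, 86.2 kHz, 102.3 kHz.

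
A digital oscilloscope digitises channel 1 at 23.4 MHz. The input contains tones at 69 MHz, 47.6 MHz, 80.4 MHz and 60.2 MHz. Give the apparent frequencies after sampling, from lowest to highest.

0.8 MHz, 1.2 MHz, 10 MHz, 10.2 MHz

fs/2 = 11.7 MHz.
69 MHz mod fs = 22.2 MHz.
22.2 MHz > fs/2 = 11.7 MHz, folds to fs − 22.2 MHz = 1.2 MHz.
47.6 MHz mod fs = 0.8 MHz.
0.8 MHz ≤ fs/2 = 11.7 MHz, appears at 0.8 MHz.
80.4 MHz mod fs = 10.2 MHz.
10.2 MHz ≤ fs/2 = 11.7 MHz, appears at 10.2 MHz.
60.2 MHz mod fs = 13.4 MHz.
13.4 MHz > fs/2 = 11.7 MHz, folds to fs − 13.4 MHz = 10 MHz.
Distinct values: {0.8 MHz, 1.2 MHz, 10 MHz, 10.2 MHz}.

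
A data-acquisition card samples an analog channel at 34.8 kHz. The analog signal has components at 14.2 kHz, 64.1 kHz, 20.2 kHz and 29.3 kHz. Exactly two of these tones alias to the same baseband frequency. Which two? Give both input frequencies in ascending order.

fs/2 = 17.4 kHz.
14.2 kHz ≤ fs/2 = 17.4 kHz, passes unchanged.
64.1 kHz mod fs = 29.3 kHz.
29.3 kHz > fs/2 = 17.4 kHz, folds to fs − 29.3 kHz = 5.5 kHz.
20.2 kHz > fs/2 = 17.4 kHz, folds to fs − 20.2 kHz = 14.6 kHz.
29.3 kHz > fs/2 = 17.4 kHz, folds to fs − 29.3 kHz = 5.5 kHz.
29.3 kHz and 64.1 kHz both map to 5.5 kHz.

29.3 kHz, 64.1 kHz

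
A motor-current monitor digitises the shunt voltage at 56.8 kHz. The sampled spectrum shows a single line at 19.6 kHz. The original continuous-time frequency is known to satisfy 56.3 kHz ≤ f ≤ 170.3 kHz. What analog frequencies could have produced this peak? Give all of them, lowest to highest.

Frequencies that alias to 19.6 kHz are k·fs ± 19.6 kHz for integer k ≥ 0.
k=0: 19.6 kHz.
k=1: 37.2 kHz, 76.4 kHz.
k=2: 94 kHz, 133.2 kHz.
k=3: 150.8 kHz, 190 kHz.
k=4: 207.6 kHz, 246.8 kHz.
Within [56.3 kHz, 170.3 kHz]: 76.4 kHz, 94 kHz, 133.2 kHz, 150.8 kHz.

76.4 kHz, 94 kHz, 133.2 kHz, 150.8 kHz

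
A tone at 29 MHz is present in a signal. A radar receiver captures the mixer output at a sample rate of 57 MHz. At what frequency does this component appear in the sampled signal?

29 MHz > fs/2 = 28.5 MHz, folds to fs − 29 MHz = 28 MHz.

28 MHz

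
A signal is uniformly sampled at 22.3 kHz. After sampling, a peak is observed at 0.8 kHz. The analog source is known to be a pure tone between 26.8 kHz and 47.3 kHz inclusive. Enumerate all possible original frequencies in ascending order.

Frequencies that alias to 0.8 kHz are k·fs ± 0.8 kHz for integer k ≥ 0.
k=0: 0.8 kHz.
k=1: 21.5 kHz, 23.1 kHz.
k=2: 43.8 kHz, 45.4 kHz.
k=3: 66.1 kHz, 67.7 kHz.
Within [26.8 kHz, 47.3 kHz]: 43.8 kHz, 45.4 kHz.

43.8 kHz, 45.4 kHz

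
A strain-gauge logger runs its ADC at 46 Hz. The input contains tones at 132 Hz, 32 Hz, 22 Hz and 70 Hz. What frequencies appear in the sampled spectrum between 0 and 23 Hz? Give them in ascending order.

fs/2 = 23 Hz.
132 Hz mod fs = 40 Hz.
40 Hz > fs/2 = 23 Hz, folds to fs − 40 Hz = 6 Hz.
32 Hz > fs/2 = 23 Hz, folds to fs − 32 Hz = 14 Hz.
22 Hz ≤ fs/2 = 23 Hz, passes unchanged.
70 Hz mod fs = 24 Hz.
24 Hz > fs/2 = 23 Hz, folds to fs − 24 Hz = 22 Hz.
Distinct values: {6 Hz, 14 Hz, 22 Hz}.

6 Hz, 14 Hz, 22 Hz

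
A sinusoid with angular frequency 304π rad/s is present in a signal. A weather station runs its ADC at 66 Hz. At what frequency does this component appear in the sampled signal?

20 Hz

ω = 304π rad/s → f = ω/(2π) = 152 Hz.
152 Hz mod fs = 20 Hz.
20 Hz ≤ fs/2 = 33 Hz, appears at 20 Hz.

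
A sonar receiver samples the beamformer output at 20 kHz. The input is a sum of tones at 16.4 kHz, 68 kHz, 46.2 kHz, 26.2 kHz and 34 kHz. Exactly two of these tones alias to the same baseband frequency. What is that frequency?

fs/2 = 10 kHz.
16.4 kHz > fs/2 = 10 kHz, folds to fs − 16.4 kHz = 3.6 kHz.
68 kHz mod fs = 8 kHz.
8 kHz ≤ fs/2 = 10 kHz, appears at 8 kHz.
46.2 kHz mod fs = 6.2 kHz.
6.2 kHz ≤ fs/2 = 10 kHz, appears at 6.2 kHz.
26.2 kHz mod fs = 6.2 kHz.
6.2 kHz ≤ fs/2 = 10 kHz, appears at 6.2 kHz.
34 kHz mod fs = 14 kHz.
14 kHz > fs/2 = 10 kHz, folds to fs − 14 kHz = 6 kHz.
26.2 kHz and 46.2 kHz both map to 6.2 kHz.

6.2 kHz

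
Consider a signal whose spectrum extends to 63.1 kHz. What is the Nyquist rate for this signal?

126.2 kHz

Nyquist rate = 2 × 63.1 kHz = 126.2 kHz.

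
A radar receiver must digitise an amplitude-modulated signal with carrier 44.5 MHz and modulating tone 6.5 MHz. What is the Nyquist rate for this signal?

102 MHz

AM sidebands sit at fc ± fm = 38 MHz and 51 MHz.
Highest-frequency component: 51 MHz.
Nyquist rate = 2 × 51 MHz = 102 MHz.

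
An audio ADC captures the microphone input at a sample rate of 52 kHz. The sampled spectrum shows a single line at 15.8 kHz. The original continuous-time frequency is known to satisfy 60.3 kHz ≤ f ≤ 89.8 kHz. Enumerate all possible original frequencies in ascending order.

67.8 kHz, 88.2 kHz

Frequencies that alias to 15.8 kHz are k·fs ± 15.8 kHz for integer k ≥ 0.
k=0: 15.8 kHz.
k=1: 36.2 kHz, 67.8 kHz.
k=2: 88.2 kHz, 119.8 kHz.
k=3: 140.2 kHz, 171.8 kHz.
Within [60.3 kHz, 89.8 kHz]: 67.8 kHz, 88.2 kHz.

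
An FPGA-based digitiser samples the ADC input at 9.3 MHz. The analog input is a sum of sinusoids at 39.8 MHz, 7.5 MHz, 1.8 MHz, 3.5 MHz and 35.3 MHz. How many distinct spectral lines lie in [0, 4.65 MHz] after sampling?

4

fs/2 = 4.65 MHz.
39.8 MHz mod fs = 2.6 MHz.
2.6 MHz ≤ fs/2 = 4.65 MHz, appears at 2.6 MHz.
7.5 MHz > fs/2 = 4.65 MHz, folds to fs − 7.5 MHz = 1.8 MHz.
1.8 MHz ≤ fs/2 = 4.65 MHz, passes unchanged.
3.5 MHz ≤ fs/2 = 4.65 MHz, passes unchanged.
35.3 MHz mod fs = 7.4 MHz.
7.4 MHz > fs/2 = 4.65 MHz, folds to fs − 7.4 MHz = 1.9 MHz.
Distinct values: {1.8 MHz, 1.9 MHz, 2.6 MHz, 3.5 MHz} → 4.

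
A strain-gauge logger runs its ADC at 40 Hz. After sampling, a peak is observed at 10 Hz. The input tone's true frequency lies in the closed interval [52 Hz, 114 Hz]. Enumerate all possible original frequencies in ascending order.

Frequencies that alias to 10 Hz are k·fs ± 10 Hz for integer k ≥ 0.
k=0: 10 Hz.
k=1: 30 Hz, 50 Hz.
k=2: 70 Hz, 90 Hz.
k=3: 110 Hz, 130 Hz.
k=4: 150 Hz, 170 Hz.
Within [52 Hz, 114 Hz]: 70 Hz, 90 Hz, 110 Hz.

70 Hz, 90 Hz, 110 Hz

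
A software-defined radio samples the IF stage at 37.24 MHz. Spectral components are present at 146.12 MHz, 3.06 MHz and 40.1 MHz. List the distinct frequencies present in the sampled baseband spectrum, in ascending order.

2.84 MHz, 2.86 MHz, 3.06 MHz

fs/2 = 18.62 MHz.
146.12 MHz mod fs = 34.4 MHz.
34.4 MHz > fs/2 = 18.62 MHz, folds to fs − 34.4 MHz = 2.84 MHz.
3.06 MHz ≤ fs/2 = 18.62 MHz, passes unchanged.
40.1 MHz mod fs = 2.86 MHz.
2.86 MHz ≤ fs/2 = 18.62 MHz, appears at 2.86 MHz.
Distinct values: {2.84 MHz, 2.86 MHz, 3.06 MHz}.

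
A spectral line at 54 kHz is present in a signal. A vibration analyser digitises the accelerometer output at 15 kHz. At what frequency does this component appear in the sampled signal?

6 kHz

54 kHz mod fs = 9 kHz.
9 kHz > fs/2 = 7.5 kHz, folds to fs − 9 kHz = 6 kHz.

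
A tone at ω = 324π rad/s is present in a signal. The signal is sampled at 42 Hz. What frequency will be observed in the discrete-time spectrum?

ω = 324π rad/s → f = ω/(2π) = 162 Hz.
162 Hz mod fs = 36 Hz.
36 Hz > fs/2 = 21 Hz, folds to fs − 36 Hz = 6 Hz.

6 Hz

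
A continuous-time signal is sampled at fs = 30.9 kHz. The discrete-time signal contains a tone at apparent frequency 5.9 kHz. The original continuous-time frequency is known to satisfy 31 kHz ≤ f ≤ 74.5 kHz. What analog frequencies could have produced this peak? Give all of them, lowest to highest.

Frequencies that alias to 5.9 kHz are k·fs ± 5.9 kHz for integer k ≥ 0.
k=0: 5.9 kHz.
k=1: 25 kHz, 36.8 kHz.
k=2: 55.9 kHz, 67.7 kHz.
k=3: 86.8 kHz, 98.6 kHz.
Within [31 kHz, 74.5 kHz]: 36.8 kHz, 55.9 kHz, 67.7 kHz.

36.8 kHz, 55.9 kHz, 67.7 kHz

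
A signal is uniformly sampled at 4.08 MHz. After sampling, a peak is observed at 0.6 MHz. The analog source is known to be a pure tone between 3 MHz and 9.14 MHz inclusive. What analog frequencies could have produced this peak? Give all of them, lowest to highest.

Frequencies that alias to 0.6 MHz are k·fs ± 0.6 MHz for integer k ≥ 0.
k=0: 0.6 MHz.
k=1: 3.48 MHz, 4.68 MHz.
k=2: 7.56 MHz, 8.76 MHz.
k=3: 11.64 MHz, 12.84 MHz.
Within [3 MHz, 9.14 MHz]: 3.48 MHz, 4.68 MHz, 7.56 MHz, 8.76 MHz.

3.48 MHz, 4.68 MHz, 7.56 MHz, 8.76 MHz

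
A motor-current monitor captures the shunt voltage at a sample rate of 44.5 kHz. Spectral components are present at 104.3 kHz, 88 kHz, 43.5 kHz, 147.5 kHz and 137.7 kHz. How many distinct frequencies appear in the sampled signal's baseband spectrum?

4

fs/2 = 22.25 kHz.
104.3 kHz mod fs = 15.3 kHz.
15.3 kHz ≤ fs/2 = 22.25 kHz, appears at 15.3 kHz.
88 kHz mod fs = 43.5 kHz.
43.5 kHz > fs/2 = 22.25 kHz, folds to fs − 43.5 kHz = 1 kHz.
43.5 kHz > fs/2 = 22.25 kHz, folds to fs − 43.5 kHz = 1 kHz.
147.5 kHz mod fs = 14 kHz.
14 kHz ≤ fs/2 = 22.25 kHz, appears at 14 kHz.
137.7 kHz mod fs = 4.2 kHz.
4.2 kHz ≤ fs/2 = 22.25 kHz, appears at 4.2 kHz.
Distinct values: {1 kHz, 4.2 kHz, 14 kHz, 15.3 kHz} → 4.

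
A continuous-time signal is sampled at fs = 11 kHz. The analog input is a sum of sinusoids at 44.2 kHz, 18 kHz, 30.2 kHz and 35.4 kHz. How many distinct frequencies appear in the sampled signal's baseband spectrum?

fs/2 = 5.5 kHz.
44.2 kHz mod fs = 0.2 kHz.
0.2 kHz ≤ fs/2 = 5.5 kHz, appears at 0.2 kHz.
18 kHz mod fs = 7 kHz.
7 kHz > fs/2 = 5.5 kHz, folds to fs − 7 kHz = 4 kHz.
30.2 kHz mod fs = 8.2 kHz.
8.2 kHz > fs/2 = 5.5 kHz, folds to fs − 8.2 kHz = 2.8 kHz.
35.4 kHz mod fs = 2.4 kHz.
2.4 kHz ≤ fs/2 = 5.5 kHz, appears at 2.4 kHz.
Distinct values: {0.2 kHz, 2.4 kHz, 2.8 kHz, 4 kHz} → 4.

4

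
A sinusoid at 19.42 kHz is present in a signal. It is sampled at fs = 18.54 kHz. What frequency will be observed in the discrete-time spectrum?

0.88 kHz

19.42 kHz mod fs = 0.88 kHz.
0.88 kHz ≤ fs/2 = 9.27 kHz, appears at 0.88 kHz.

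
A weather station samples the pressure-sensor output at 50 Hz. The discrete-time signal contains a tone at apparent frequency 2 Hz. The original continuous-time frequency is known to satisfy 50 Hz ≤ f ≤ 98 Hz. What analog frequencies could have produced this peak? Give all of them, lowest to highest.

Frequencies that alias to 2 Hz are k·fs ± 2 Hz for integer k ≥ 0.
k=0: 2 Hz.
k=1: 48 Hz, 52 Hz.
k=2: 98 Hz, 102 Hz.
k=3: 148 Hz, 152 Hz.
Within [50 Hz, 98 Hz]: 52 Hz, 98 Hz.

52 Hz, 98 Hz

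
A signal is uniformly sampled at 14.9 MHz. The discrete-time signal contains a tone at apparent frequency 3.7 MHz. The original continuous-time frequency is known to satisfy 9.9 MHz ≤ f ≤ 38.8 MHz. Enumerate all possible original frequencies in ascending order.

Frequencies that alias to 3.7 MHz are k·fs ± 3.7 MHz for integer k ≥ 0.
k=0: 3.7 MHz.
k=1: 11.2 MHz, 18.6 MHz.
k=2: 26.1 MHz, 33.5 MHz.
k=3: 41 MHz, 48.4 MHz.
Within [9.9 MHz, 38.8 MHz]: 11.2 MHz, 18.6 MHz, 26.1 MHz, 33.5 MHz.

11.2 MHz, 18.6 MHz, 26.1 MHz, 33.5 MHz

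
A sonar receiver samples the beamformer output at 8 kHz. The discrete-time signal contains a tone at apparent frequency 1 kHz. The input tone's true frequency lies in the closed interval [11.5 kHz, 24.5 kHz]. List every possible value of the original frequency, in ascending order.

Frequencies that alias to 1 kHz are k·fs ± 1 kHz for integer k ≥ 0.
k=0: 1 kHz.
k=1: 7 kHz, 9 kHz.
k=2: 15 kHz, 17 kHz.
k=3: 23 kHz, 25 kHz.
k=4: 31 kHz, 33 kHz.
Within [11.5 kHz, 24.5 kHz]: 15 kHz, 17 kHz, 23 kHz.

15 kHz, 17 kHz, 23 kHz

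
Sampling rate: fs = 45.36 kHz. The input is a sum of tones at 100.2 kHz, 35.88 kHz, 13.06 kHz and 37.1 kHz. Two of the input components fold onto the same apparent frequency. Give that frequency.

fs/2 = 22.68 kHz.
100.2 kHz mod fs = 9.48 kHz.
9.48 kHz ≤ fs/2 = 22.68 kHz, appears at 9.48 kHz.
35.88 kHz > fs/2 = 22.68 kHz, folds to fs − 35.88 kHz = 9.48 kHz.
13.06 kHz ≤ fs/2 = 22.68 kHz, passes unchanged.
37.1 kHz > fs/2 = 22.68 kHz, folds to fs − 37.1 kHz = 8.26 kHz.
35.88 kHz and 100.2 kHz both map to 9.48 kHz.

9.48 kHz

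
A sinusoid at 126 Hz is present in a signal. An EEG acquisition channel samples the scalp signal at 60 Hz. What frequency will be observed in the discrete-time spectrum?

6 Hz

126 Hz mod fs = 6 Hz.
6 Hz ≤ fs/2 = 30 Hz, appears at 6 Hz.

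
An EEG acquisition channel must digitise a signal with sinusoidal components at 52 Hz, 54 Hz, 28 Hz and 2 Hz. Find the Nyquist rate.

Highest-frequency component: 54 Hz.
Nyquist rate = 2 × 54 Hz = 108 Hz.

108 Hz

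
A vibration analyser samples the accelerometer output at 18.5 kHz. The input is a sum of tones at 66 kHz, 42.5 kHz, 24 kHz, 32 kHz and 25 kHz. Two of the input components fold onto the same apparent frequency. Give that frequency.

fs/2 = 9.25 kHz.
66 kHz mod fs = 10.5 kHz.
10.5 kHz > fs/2 = 9.25 kHz, folds to fs − 10.5 kHz = 8 kHz.
42.5 kHz mod fs = 5.5 kHz.
5.5 kHz ≤ fs/2 = 9.25 kHz, appears at 5.5 kHz.
24 kHz mod fs = 5.5 kHz.
5.5 kHz ≤ fs/2 = 9.25 kHz, appears at 5.5 kHz.
32 kHz mod fs = 13.5 kHz.
13.5 kHz > fs/2 = 9.25 kHz, folds to fs − 13.5 kHz = 5 kHz.
25 kHz mod fs = 6.5 kHz.
6.5 kHz ≤ fs/2 = 9.25 kHz, appears at 6.5 kHz.
24 kHz and 42.5 kHz both map to 5.5 kHz.

5.5 kHz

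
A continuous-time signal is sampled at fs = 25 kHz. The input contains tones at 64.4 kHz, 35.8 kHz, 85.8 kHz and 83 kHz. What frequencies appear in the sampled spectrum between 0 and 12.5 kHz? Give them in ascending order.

8 kHz, 10.6 kHz, 10.8 kHz

fs/2 = 12.5 kHz.
64.4 kHz mod fs = 14.4 kHz.
14.4 kHz > fs/2 = 12.5 kHz, folds to fs − 14.4 kHz = 10.6 kHz.
35.8 kHz mod fs = 10.8 kHz.
10.8 kHz ≤ fs/2 = 12.5 kHz, appears at 10.8 kHz.
85.8 kHz mod fs = 10.8 kHz.
10.8 kHz ≤ fs/2 = 12.5 kHz, appears at 10.8 kHz.
83 kHz mod fs = 8 kHz.
8 kHz ≤ fs/2 = 12.5 kHz, appears at 8 kHz.
Distinct values: {8 kHz, 10.6 kHz, 10.8 kHz}.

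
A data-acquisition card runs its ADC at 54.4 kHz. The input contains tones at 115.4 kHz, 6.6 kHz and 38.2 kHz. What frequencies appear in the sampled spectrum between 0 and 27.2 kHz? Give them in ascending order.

fs/2 = 27.2 kHz.
115.4 kHz mod fs = 6.6 kHz.
6.6 kHz ≤ fs/2 = 27.2 kHz, appears at 6.6 kHz.
6.6 kHz ≤ fs/2 = 27.2 kHz, passes unchanged.
38.2 kHz > fs/2 = 27.2 kHz, folds to fs − 38.2 kHz = 16.2 kHz.
Distinct values: {6.6 kHz, 16.2 kHz}.

6.6 kHz, 16.2 kHz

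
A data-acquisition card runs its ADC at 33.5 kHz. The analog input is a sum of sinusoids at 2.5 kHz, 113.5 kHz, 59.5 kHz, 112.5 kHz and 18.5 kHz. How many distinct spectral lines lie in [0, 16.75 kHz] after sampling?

5

fs/2 = 16.75 kHz.
2.5 kHz ≤ fs/2 = 16.75 kHz, passes unchanged.
113.5 kHz mod fs = 13 kHz.
13 kHz ≤ fs/2 = 16.75 kHz, appears at 13 kHz.
59.5 kHz mod fs = 26 kHz.
26 kHz > fs/2 = 16.75 kHz, folds to fs − 26 kHz = 7.5 kHz.
112.5 kHz mod fs = 12 kHz.
12 kHz ≤ fs/2 = 16.75 kHz, appears at 12 kHz.
18.5 kHz > fs/2 = 16.75 kHz, folds to fs − 18.5 kHz = 15 kHz.
Distinct values: {2.5 kHz, 7.5 kHz, 12 kHz, 13 kHz, 15 kHz} → 5.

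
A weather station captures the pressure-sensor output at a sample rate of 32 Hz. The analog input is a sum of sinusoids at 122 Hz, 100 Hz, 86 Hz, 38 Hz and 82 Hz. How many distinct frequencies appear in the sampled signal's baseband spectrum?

fs/2 = 16 Hz.
122 Hz mod fs = 26 Hz.
26 Hz > fs/2 = 16 Hz, folds to fs − 26 Hz = 6 Hz.
100 Hz mod fs = 4 Hz.
4 Hz ≤ fs/2 = 16 Hz, appears at 4 Hz.
86 Hz mod fs = 22 Hz.
22 Hz > fs/2 = 16 Hz, folds to fs − 22 Hz = 10 Hz.
38 Hz mod fs = 6 Hz.
6 Hz ≤ fs/2 = 16 Hz, appears at 6 Hz.
82 Hz mod fs = 18 Hz.
18 Hz > fs/2 = 16 Hz, folds to fs − 18 Hz = 14 Hz.
Distinct values: {4 Hz, 6 Hz, 10 Hz, 14 Hz} → 4.

4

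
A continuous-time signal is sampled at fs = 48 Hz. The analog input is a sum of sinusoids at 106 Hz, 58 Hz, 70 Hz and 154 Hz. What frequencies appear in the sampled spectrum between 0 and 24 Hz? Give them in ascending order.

10 Hz, 22 Hz

fs/2 = 24 Hz.
106 Hz mod fs = 10 Hz.
10 Hz ≤ fs/2 = 24 Hz, appears at 10 Hz.
58 Hz mod fs = 10 Hz.
10 Hz ≤ fs/2 = 24 Hz, appears at 10 Hz.
70 Hz mod fs = 22 Hz.
22 Hz ≤ fs/2 = 24 Hz, appears at 22 Hz.
154 Hz mod fs = 10 Hz.
10 Hz ≤ fs/2 = 24 Hz, appears at 10 Hz.
Distinct values: {10 Hz, 22 Hz}.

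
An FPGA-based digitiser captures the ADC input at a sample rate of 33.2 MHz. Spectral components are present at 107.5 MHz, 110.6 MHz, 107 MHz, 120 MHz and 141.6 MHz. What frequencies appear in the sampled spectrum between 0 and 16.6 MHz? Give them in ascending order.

7.4 MHz, 7.9 MHz, 8.8 MHz, 11 MHz, 12.8 MHz

fs/2 = 16.6 MHz.
107.5 MHz mod fs = 7.9 MHz.
7.9 MHz ≤ fs/2 = 16.6 MHz, appears at 7.9 MHz.
110.6 MHz mod fs = 11 MHz.
11 MHz ≤ fs/2 = 16.6 MHz, appears at 11 MHz.
107 MHz mod fs = 7.4 MHz.
7.4 MHz ≤ fs/2 = 16.6 MHz, appears at 7.4 MHz.
120 MHz mod fs = 20.4 MHz.
20.4 MHz > fs/2 = 16.6 MHz, folds to fs − 20.4 MHz = 12.8 MHz.
141.6 MHz mod fs = 8.8 MHz.
8.8 MHz ≤ fs/2 = 16.6 MHz, appears at 8.8 MHz.
Distinct values: {7.4 MHz, 7.9 MHz, 8.8 MHz, 11 MHz, 12.8 MHz}.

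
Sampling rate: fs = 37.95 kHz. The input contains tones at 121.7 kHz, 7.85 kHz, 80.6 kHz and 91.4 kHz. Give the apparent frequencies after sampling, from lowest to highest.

fs/2 = 18.975 kHz.
121.7 kHz mod fs = 7.85 kHz.
7.85 kHz ≤ fs/2 = 18.975 kHz, appears at 7.85 kHz.
7.85 kHz ≤ fs/2 = 18.975 kHz, passes unchanged.
80.6 kHz mod fs = 4.7 kHz.
4.7 kHz ≤ fs/2 = 18.975 kHz, appears at 4.7 kHz.
91.4 kHz mod fs = 15.5 kHz.
15.5 kHz ≤ fs/2 = 18.975 kHz, appears at 15.5 kHz.
Distinct values: {4.7 kHz, 7.85 kHz, 15.5 kHz}.

4.7 kHz, 7.85 kHz, 15.5 kHz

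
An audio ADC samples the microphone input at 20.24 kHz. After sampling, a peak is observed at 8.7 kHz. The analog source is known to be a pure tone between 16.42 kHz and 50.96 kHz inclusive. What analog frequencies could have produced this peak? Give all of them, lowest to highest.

Frequencies that alias to 8.7 kHz are k·fs ± 8.7 kHz for integer k ≥ 0.
k=0: 8.7 kHz.
k=1: 11.54 kHz, 28.94 kHz.
k=2: 31.78 kHz, 49.18 kHz.
k=3: 52.02 kHz, 69.42 kHz.
Within [16.42 kHz, 50.96 kHz]: 28.94 kHz, 31.78 kHz, 49.18 kHz.

28.94 kHz, 31.78 kHz, 49.18 kHz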